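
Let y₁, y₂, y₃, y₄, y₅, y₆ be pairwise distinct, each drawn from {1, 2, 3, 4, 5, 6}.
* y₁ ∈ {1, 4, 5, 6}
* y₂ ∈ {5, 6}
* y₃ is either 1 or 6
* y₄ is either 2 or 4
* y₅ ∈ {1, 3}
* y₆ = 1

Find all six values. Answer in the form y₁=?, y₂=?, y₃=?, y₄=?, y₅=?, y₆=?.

y₆ has just one choice, so y₆ = 1. Eliminate 1 elsewhere: y₁, y₃, y₅.
y₃'s domain is down to {6}, so y₃ = 6. So y₁, y₂ can't be 6.
y₅ must be 3 (only option left).
y₂ has just one choice, so y₂ = 5. So y₁ can't be 5.
That leaves y₁ = 4. Strike 4 from y₄.
y₄ must be 2 (only option left).

y₁=4, y₂=5, y₃=6, y₄=2, y₅=3, y₆=1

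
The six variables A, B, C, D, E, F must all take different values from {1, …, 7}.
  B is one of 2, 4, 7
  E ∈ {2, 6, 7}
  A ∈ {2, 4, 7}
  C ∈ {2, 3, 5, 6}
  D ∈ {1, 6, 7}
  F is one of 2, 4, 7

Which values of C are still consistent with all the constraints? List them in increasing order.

The 3 variables A, B, F are confined to {2, 4, 7}, which locks those values in; drop them from C, D, E.
E must be 6 (only option left). So C, D can't be 6.
That leaves D = 1.
No further eliminations apply; C can still be any of 3, 5.

3, 5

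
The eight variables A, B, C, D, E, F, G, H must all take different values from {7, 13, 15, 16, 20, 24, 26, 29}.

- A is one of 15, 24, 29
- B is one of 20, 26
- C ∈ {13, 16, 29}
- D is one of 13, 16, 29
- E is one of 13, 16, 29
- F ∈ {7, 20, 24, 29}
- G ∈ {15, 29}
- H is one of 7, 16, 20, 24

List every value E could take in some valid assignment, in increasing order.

13, 16, 29

The 8 variables draw from only 8 values {7, 13, 15, 16, 20, 24, 26, 29}, so each is used; only B can be 26, hence B = 26.
The 3 variables C, D, E are confined to {13, 16, 29}, which locks those values in; drop them from A, F, G, H.
G's domain is down to {15}, so G = 15. Remove 15 from A.
A's domain is down to {24}, so A = 24. Eliminate 24 elsewhere: F, H.
No further eliminations apply; E can still be any of 13, 16, 29.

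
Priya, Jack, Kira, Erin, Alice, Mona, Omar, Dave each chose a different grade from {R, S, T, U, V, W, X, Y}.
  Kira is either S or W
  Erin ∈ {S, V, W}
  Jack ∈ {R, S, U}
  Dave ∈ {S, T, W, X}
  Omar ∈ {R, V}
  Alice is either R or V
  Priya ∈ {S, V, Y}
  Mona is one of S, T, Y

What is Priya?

The 8 variables together cover exactly {R, S, T, U, V, W, X, Y} — 8 values for 8 variables — and U appears only in Jack's list, so Jack = U.
The 7 still-open variables draw from only 7 values {R, S, T, V, W, X, Y}, so each is used; only Dave can be X, hence Dave = X.
The 6 still-open variables together cover exactly {R, S, T, V, W, Y} — 6 values for 6 variables — and T appears only in Mona's list, so Mona = T.
The 5 still-open variables draw from only 5 values {R, S, V, W, Y}, so each is used; only Priya can be Y, hence Priya = Y.

Y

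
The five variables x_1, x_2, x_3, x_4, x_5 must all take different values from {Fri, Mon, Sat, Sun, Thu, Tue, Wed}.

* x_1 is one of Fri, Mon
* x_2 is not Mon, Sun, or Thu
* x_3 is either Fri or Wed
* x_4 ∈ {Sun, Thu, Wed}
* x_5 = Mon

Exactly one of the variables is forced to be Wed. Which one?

x_5 has just one choice, so x_5 = Mon. So x_1 can't be Mon.
That leaves x_1 = Fri. Remove Fri from x_2, x_3.
So Wed goes to x_3.

x_3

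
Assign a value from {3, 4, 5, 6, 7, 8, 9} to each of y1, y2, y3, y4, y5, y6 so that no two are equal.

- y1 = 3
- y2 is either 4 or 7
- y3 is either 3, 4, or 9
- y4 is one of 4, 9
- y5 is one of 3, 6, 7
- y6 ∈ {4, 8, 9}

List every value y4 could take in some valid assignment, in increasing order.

y1's domain is down to {3}, so y1 = 3. Eliminate 3 elsewhere: y3, y5.
Among the 5 still-open variables, 6 fits only y5 (and all 5 values in {4, 6, 7, 8, 9} must be used), so y5 = 6.
Among the 4 still-open variables, 7 fits only y2 (and all 4 values in {4, 7, 8, 9} must be used), so y2 = 7.
The 3 still-open variables draw from only 3 values {4, 8, 9}, so each is used; only y6 can be 8, hence y6 = 8.
No further eliminations apply; y4 can still be any of 4, 9.

4, 9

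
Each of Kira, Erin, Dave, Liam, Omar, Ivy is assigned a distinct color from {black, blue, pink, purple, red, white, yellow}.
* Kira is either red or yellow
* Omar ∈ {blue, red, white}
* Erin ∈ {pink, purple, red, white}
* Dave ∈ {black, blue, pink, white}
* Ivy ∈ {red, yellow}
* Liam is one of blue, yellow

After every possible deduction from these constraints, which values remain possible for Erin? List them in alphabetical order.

Kira and Ivy share exactly the 2 values {red, yellow}; by pigeonhole those values go to them, so strike red, yellow from Erin, Liam, Omar.
Liam has just one choice, so Liam = blue. Remove blue from Dave, Omar.
That leaves Omar = white. Remove white from Erin, Dave.
No further eliminations apply; Erin can still be any of pink, purple.

pink, purple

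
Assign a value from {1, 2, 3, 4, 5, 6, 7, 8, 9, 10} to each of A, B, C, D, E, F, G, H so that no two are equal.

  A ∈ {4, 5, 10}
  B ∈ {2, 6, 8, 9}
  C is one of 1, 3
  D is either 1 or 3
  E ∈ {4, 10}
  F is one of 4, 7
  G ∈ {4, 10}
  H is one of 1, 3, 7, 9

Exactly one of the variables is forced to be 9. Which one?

H

C and D between them cover only {1, 3} — a naked pair. Remove those values from H.
E and G between them cover only {4, 10} — a naked pair. Remove those values from A, F.
A has just one choice, so A = 5.
F must be 7 (only option left). So H can't be 7.
So 9 goes to H.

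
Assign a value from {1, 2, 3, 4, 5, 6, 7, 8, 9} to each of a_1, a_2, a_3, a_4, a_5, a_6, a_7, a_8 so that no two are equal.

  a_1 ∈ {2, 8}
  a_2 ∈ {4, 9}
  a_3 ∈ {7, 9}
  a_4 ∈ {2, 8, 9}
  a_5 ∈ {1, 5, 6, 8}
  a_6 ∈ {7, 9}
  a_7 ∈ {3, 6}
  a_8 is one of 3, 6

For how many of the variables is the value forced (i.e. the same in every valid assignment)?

1

a_3 and a_6 share exactly the 2 values {7, 9}; by pigeonhole those values go to them, so strike 7, 9 from a_2, a_4.
a_2 has just one choice, so a_2 = 4.
The 2 variables a_1 and a_4 are confined to {2, 8}, which locks those values in; drop them from a_5.
a_7 and a_8 between them cover only {3, 6} — a naked pair. Remove those values from a_5.
Determined: a_2=4. The other variables each still have more than one consistent value. That makes 1.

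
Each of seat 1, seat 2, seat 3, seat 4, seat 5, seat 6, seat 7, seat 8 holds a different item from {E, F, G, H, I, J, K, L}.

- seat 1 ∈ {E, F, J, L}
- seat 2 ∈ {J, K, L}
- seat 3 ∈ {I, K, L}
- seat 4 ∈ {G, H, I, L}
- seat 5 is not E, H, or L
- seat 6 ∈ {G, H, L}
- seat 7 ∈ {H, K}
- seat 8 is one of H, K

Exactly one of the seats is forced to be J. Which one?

Among the 8 variables, E fits only seat 1 (and all 8 values in {E, F, G, H, I, J, K, L} must be used), so seat 1 = E.
Among the 7 still-open variables, F fits only seat 5 (and all 7 values in {F, G, H, I, J, K, L} must be used), so seat 5 = F.
The 6 still-open variables draw from only 6 values {G, H, I, J, K, L}, so each is used; only seat 2 can be J, hence seat 2 = J.

seat 2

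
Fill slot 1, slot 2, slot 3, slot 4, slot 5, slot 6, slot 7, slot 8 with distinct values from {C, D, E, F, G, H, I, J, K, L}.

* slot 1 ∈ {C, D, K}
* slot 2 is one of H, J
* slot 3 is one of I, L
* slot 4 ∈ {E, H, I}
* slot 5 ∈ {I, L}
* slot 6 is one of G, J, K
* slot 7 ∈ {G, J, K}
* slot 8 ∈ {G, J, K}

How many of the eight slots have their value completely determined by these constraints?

2

The 2 variables slot 3 and slot 5 are confined to {I, L}, which locks those values in; drop them from slot 4.
slot 6, slot 7, slot 8 between them cover only {G, J, K} — a naked triple. Remove those values from slot 1, slot 2.
slot 2 must be H (only option left). Remove H from slot 4.
slot 4's domain is down to {E}, so slot 4 = E.
Determined: slot 2=H, slot 4=E. The other slots each still have more than one consistent value. That makes 2.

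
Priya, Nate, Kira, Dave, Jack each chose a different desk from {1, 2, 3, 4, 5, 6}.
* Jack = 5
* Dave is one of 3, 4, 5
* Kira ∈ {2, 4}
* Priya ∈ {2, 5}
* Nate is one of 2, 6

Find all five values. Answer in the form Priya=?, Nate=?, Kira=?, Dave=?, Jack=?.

Priya=2, Nate=6, Kira=4, Dave=3, Jack=5

Jack must be 5 (only option left). So Priya, Dave can't be 5.
Priya's domain is down to {2}, so Priya = 2. So Nate, Kira can't be 2.
Nate's domain is down to {6}, so Nate = 6.
Kira's domain is down to {4}, so Kira = 4. Eliminate 4 elsewhere: Dave.
Dave has just one choice, so Dave = 3.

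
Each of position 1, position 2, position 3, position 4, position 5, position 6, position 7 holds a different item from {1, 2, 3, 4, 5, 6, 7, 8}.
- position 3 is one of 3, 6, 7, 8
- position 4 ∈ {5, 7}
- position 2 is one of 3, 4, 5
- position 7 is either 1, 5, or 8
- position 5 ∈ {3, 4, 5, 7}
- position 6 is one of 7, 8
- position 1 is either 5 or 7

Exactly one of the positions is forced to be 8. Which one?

The 7 variables draw from only 7 values {1, 3, 4, 5, 6, 7, 8}, so each is used; only position 7 can be 1, hence position 7 = 1.
The 6 still-open variables together cover exactly {3, 4, 5, 6, 7, 8} — 6 values for 6 variables — and 6 appears only in position 3's list, so position 3 = 6.
Among the 5 still-open variables, 8 fits only position 6 (and all 5 values in {3, 4, 5, 7, 8} must be used), so position 6 = 8.

position 6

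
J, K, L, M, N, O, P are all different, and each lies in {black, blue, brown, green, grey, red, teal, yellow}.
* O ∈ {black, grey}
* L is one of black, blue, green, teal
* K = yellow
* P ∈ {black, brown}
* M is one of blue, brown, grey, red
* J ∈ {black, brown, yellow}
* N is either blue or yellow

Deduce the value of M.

K's domain is down to {yellow}, so K = yellow. Eliminate yellow elsewhere: J, N.
N's domain is down to {blue}, so N = blue. Remove blue from L, M.
J and P between them cover only {black, brown} — a naked pair. Remove those values from L, M, O.
O must be grey (only option left). So M can't be grey.
So M = red.

red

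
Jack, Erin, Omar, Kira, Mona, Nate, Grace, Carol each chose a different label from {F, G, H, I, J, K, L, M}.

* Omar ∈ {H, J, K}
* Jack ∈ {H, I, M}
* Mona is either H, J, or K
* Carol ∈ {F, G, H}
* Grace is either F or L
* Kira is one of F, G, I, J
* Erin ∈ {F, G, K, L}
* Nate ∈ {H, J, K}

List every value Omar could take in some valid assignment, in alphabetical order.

H, J, K

The 8 variables together cover exactly {F, G, H, I, J, K, L, M} — 8 values for 8 variables — and M appears only in Jack's list, so Jack = M.
Among the 7 still-open variables, I fits only Kira (and all 7 values in {F, G, H, I, J, K, L} must be used), so Kira = I.
Omar, Mona, Nate share exactly the 3 values {H, J, K}; by pigeonhole those values go to them, so strike H, J, K from Erin, Carol.
No further eliminations apply; Omar can still be any of H, J, K.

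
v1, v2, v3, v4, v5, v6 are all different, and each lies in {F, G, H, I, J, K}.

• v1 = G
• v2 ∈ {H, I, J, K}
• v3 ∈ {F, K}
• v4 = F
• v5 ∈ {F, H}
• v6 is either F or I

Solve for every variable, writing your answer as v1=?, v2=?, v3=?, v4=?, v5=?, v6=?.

v1=G, v2=J, v3=K, v4=F, v5=H, v6=I

v1's domain is down to {G}, so v1 = G.
v4's domain is down to {F}, so v4 = F. So v3, v5, v6 can't be F.
v5 must be H (only option left). Strike H from v2.
That leaves v6 = I. Eliminate I elsewhere: v2.
That leaves v3 = K. Eliminate K elsewhere: v2.
v2 must be J (only option left).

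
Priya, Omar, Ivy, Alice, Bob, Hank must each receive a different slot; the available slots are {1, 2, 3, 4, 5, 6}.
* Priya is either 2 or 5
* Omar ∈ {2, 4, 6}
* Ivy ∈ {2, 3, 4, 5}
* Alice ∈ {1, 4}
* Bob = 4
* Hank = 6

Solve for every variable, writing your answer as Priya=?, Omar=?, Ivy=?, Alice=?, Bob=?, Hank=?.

Priya=5, Omar=2, Ivy=3, Alice=1, Bob=4, Hank=6

Bob must be 4 (only option left). Eliminate 4 elsewhere: Omar, Ivy, Alice.
Hank has just one choice, so Hank = 6. So Omar can't be 6.
That leaves Omar = 2. Eliminate 2 elsewhere: Priya, Ivy.
Alice must be 1 (only option left).
That leaves Priya = 5. Eliminate 5 elsewhere: Ivy.
Ivy's domain is down to {3}, so Ivy = 3.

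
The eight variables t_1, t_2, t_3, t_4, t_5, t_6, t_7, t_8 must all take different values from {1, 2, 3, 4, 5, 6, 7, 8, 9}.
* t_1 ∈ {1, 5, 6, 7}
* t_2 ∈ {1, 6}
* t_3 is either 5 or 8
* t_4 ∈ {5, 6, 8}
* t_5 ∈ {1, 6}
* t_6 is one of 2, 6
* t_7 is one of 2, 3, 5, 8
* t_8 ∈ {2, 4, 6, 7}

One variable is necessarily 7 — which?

t_1

The 8 variables draw from only 8 values {1, 2, 3, 4, 5, 6, 7, 8}, so each is used; only t_7 can be 3, hence t_7 = 3.
Among the 7 still-open variables, 4 fits only t_8 (and all 7 values in {1, 2, 4, 5, 6, 7, 8} must be used), so t_8 = 4.
The 6 still-open variables draw from only 6 values {1, 2, 5, 6, 7, 8}, so each is used; only t_6 can be 2, hence t_6 = 2.
Among the 5 still-open variables, 7 fits only t_1 (and all 5 values in {1, 5, 6, 7, 8} must be used), so t_1 = 7.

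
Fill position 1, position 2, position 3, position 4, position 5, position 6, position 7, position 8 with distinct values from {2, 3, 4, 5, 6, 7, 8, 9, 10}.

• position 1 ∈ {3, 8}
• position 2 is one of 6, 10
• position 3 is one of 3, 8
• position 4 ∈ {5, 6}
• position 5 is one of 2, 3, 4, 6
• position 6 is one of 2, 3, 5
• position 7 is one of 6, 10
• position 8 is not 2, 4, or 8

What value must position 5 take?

The 2 variables position 1 and position 3 are confined to {3, 8}, which locks those values in; drop them from position 5, position 6, position 8.
position 2 and position 7 between them cover only {6, 10} — a naked pair. Remove those values from position 4, position 5, position 8.
position 4 must be 5 (only option left). Remove 5 from position 6, position 8.
position 6's domain is down to {2}, so position 6 = 2. Remove 2 from position 5.
So position 5 = 4.

4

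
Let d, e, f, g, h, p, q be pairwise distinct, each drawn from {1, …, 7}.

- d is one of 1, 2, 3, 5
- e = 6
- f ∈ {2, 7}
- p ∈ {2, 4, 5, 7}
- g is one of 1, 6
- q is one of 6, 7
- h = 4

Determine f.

e must be 6 (only option left). Remove 6 from g, q.
That leaves g = 1. Strike 1 from d.
h's domain is down to {4}, so h = 4. So p can't be 4.
q has just one choice, so q = 7. Remove 7 from f, p.
So f = 2.

2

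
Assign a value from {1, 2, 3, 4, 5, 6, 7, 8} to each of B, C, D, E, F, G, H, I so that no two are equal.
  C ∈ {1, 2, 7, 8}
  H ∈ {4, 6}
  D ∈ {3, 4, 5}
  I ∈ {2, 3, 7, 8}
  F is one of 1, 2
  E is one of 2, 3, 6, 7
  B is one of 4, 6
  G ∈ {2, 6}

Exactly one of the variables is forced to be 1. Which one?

The 8 variables together cover exactly {1, 2, 3, 4, 5, 6, 7, 8} — 8 values for 8 variables — and 5 appears only in D's list, so D = 5.
B and H between them cover only {4, 6} — a naked pair. Remove those values from E, G.
That leaves G = 2. Strike 2 from C, E, F, I.
So 1 goes to F.

F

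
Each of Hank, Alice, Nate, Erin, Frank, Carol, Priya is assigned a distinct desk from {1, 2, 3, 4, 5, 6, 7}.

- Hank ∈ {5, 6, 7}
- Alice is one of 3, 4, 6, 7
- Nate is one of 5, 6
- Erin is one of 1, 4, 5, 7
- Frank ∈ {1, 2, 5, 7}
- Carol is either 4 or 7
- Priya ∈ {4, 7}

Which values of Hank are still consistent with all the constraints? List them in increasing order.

The 7 variables draw from only 7 values {1, 2, 3, 4, 5, 6, 7}, so each is used; only Frank can be 2, hence Frank = 2.
The 6 still-open variables draw from only 6 values {1, 3, 4, 5, 6, 7}, so each is used; only Erin can be 1, hence Erin = 1.
The 5 still-open variables together cover exactly {3, 4, 5, 6, 7} — 5 values for 5 variables — and 3 appears only in Alice's list, so Alice = 3.
The 2 variables Carol and Priya are confined to {4, 7}, which locks those values in; drop them from Hank.
No further eliminations apply; Hank can still be any of 5, 6.

5, 6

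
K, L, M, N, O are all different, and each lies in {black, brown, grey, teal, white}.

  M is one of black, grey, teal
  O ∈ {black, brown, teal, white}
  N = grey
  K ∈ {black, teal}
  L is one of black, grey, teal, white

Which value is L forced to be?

white

N must be grey (only option left). So L, M can't be grey.
Among the 4 still-open variables, brown fits only O (and all 4 values in {black, brown, teal, white} must be used), so O = brown.
The 3 still-open variables draw from only 3 values {black, teal, white}, so each is used; only L can be white, hence L = white.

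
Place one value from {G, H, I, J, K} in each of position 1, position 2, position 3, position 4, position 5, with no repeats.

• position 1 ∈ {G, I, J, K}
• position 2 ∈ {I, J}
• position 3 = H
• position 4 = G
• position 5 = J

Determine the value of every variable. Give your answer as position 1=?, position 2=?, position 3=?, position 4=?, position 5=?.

position 1=K, position 2=I, position 3=H, position 4=G, position 5=J

position 3's domain is down to {H}, so position 3 = H.
That leaves position 4 = G. Remove G from position 1.
position 5 must be J (only option left). Strike J from position 1, position 2.
position 2 must be I (only option left). Remove I from position 1.
position 1 has just one choice, so position 1 = K.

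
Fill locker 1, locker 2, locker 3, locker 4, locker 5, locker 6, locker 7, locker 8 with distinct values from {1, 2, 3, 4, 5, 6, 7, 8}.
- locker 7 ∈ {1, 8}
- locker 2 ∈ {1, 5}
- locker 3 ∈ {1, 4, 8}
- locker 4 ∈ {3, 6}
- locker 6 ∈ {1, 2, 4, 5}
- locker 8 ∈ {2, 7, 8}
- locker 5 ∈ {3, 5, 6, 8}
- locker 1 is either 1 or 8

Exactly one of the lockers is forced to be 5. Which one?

locker 2

The 8 variables together cover exactly {1, 2, 3, 4, 5, 6, 7, 8} — 8 values for 8 variables — and 7 appears only in locker 8's list, so locker 8 = 7.
Among the 7 still-open variables, 2 fits only locker 6 (and all 7 values in {1, 2, 3, 4, 5, 6, 8} must be used), so locker 6 = 2.
The 6 still-open variables draw from only 6 values {1, 3, 4, 5, 6, 8}, so each is used; only locker 3 can be 4, hence locker 3 = 4.
locker 1 and locker 7 between them cover only {1, 8} — a naked pair. Remove those values from locker 2, locker 5.
So 5 goes to locker 2.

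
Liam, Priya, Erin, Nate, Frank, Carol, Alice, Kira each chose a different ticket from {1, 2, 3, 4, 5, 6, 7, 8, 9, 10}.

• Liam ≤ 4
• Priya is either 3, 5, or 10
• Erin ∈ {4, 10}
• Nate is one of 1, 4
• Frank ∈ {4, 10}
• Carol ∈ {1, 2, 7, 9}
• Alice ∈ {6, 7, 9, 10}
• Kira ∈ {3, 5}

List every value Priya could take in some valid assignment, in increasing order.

3, 5

The 2 variables Erin and Frank are confined to {4, 10}, which locks those values in; drop them from Liam, Priya, Nate, Alice.
Nate has just one choice, so Nate = 1. Strike 1 from Liam, Carol.
The 2 variables Priya and Kira are confined to {3, 5}, which locks those values in; drop them from Liam.
That leaves Liam = 2. Remove 2 from Carol.
No further eliminations apply; Priya can still be any of 3, 5.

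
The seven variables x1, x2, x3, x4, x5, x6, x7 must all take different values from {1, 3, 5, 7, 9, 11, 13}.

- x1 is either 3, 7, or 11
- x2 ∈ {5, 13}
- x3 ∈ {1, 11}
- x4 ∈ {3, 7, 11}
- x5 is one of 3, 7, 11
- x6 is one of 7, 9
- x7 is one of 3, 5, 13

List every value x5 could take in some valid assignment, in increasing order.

Among the 7 variables, 1 fits only x3 (and all 7 values in {1, 3, 5, 7, 9, 11, 13} must be used), so x3 = 1.
The 6 still-open variables draw from only 6 values {3, 5, 7, 9, 11, 13}, so each is used; only x6 can be 9, hence x6 = 9.
The 3 variables x1, x4, x5 are confined to {3, 7, 11}, which locks those values in; drop them from x7.
No further eliminations apply; x5 can still be any of 3, 7, 11.

3, 7, 11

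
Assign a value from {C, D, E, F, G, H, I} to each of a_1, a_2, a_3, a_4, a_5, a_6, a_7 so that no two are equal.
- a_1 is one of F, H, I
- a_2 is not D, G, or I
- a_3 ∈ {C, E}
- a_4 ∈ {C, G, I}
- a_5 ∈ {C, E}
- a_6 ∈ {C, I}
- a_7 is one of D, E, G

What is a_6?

Among the 7 variables, D fits only a_7 (and all 7 values in {C, D, E, F, G, H, I} must be used), so a_7 = D.
Among the 6 still-open variables, G fits only a_4 (and all 6 values in {C, E, F, G, H, I} must be used), so a_4 = G.
a_3 and a_5 share exactly the 2 values {C, E}; by pigeonhole those values go to them, so strike C, E from a_2, a_6.
So a_6 = I.

I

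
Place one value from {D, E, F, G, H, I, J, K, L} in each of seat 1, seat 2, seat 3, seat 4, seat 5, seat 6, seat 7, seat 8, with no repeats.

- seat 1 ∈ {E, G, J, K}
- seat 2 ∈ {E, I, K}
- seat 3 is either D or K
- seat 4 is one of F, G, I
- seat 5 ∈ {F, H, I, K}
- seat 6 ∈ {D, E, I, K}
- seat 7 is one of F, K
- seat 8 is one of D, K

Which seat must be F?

seat 7

The 8 variables together cover exactly {D, E, F, G, H, I, J, K} — 8 values for 8 variables — and H appears only in seat 5's list, so seat 5 = H.
The 7 still-open variables together cover exactly {D, E, F, G, I, J, K} — 7 values for 7 variables — and J appears only in seat 1's list, so seat 1 = J.
The 6 still-open variables draw from only 6 values {D, E, F, G, I, K}, so each is used; only seat 4 can be G, hence seat 4 = G.
The 5 still-open variables draw from only 5 values {D, E, F, I, K}, so each is used; only seat 7 can be F, hence seat 7 = F.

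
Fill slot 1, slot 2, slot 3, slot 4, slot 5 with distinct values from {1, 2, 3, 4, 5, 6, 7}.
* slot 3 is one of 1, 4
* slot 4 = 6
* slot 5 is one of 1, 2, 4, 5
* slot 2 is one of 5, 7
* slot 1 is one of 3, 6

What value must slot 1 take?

slot 4 has just one choice, so slot 4 = 6. So slot 1 can't be 6.
So slot 1 = 3.

3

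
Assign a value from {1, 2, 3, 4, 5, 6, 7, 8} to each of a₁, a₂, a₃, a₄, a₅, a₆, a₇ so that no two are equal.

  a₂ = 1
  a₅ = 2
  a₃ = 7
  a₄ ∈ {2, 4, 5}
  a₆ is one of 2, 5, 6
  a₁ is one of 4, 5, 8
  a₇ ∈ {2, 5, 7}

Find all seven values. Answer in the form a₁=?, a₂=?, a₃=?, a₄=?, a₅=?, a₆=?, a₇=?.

a₁=8, a₂=1, a₃=7, a₄=4, a₅=2, a₆=6, a₇=5

a₂ has just one choice, so a₂ = 1.
a₃ must be 7 (only option left). Strike 7 from a₇.
That leaves a₅ = 2. So a₄, a₆, a₇ can't be 2.
a₇'s domain is down to {5}, so a₇ = 5. Strike 5 from a₁, a₄, a₆.
a₄'s domain is down to {4}, so a₄ = 4. Remove 4 from a₁.
That leaves a₆ = 6.
a₁ must be 8 (only option left).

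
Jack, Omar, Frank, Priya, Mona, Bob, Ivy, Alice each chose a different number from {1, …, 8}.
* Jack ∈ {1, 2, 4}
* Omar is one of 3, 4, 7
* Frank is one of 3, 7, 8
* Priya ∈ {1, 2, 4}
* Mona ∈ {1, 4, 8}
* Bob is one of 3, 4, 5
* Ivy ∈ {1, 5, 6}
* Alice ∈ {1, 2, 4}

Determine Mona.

The 8 variables draw from only 8 values {1, 2, 3, 4, 5, 6, 7, 8}, so each is used; only Ivy can be 6, hence Ivy = 6.
The 7 still-open variables draw from only 7 values {1, 2, 3, 4, 5, 7, 8}, so each is used; only Bob can be 5, hence Bob = 5.
Jack, Priya, Alice share exactly the 3 values {1, 2, 4}; by pigeonhole those values go to them, so strike 1, 2, 4 from Omar, Mona.
So Mona = 8.

8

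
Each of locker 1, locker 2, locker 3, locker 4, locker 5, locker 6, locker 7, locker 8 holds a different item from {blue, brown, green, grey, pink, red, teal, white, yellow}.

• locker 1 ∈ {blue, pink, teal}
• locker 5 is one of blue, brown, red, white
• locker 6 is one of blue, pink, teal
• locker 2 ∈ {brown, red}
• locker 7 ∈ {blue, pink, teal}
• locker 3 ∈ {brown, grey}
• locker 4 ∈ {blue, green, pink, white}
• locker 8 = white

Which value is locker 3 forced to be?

locker 8 must be white (only option left). Strike white from locker 4, locker 5.
The 7 still-open variables together cover exactly {blue, brown, green, grey, pink, red, teal} — 7 values for 7 variables — and green appears only in locker 4's list, so locker 4 = green.
The 6 still-open variables together cover exactly {blue, brown, grey, pink, red, teal} — 6 values for 6 variables — and grey appears only in locker 3's list, so locker 3 = grey.

grey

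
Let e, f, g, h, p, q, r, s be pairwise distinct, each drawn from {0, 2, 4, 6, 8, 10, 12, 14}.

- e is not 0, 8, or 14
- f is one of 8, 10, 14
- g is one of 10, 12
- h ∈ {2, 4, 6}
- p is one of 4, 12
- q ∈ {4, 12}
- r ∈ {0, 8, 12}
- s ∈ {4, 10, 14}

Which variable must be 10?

The 8 variables together cover exactly {0, 2, 4, 6, 8, 10, 12, 14} — 8 values for 8 variables — and 0 appears only in r's list, so r = 0.
The 7 still-open variables draw from only 7 values {2, 4, 6, 8, 10, 12, 14}, so each is used; only f can be 8, hence f = 8.
The 6 still-open variables together cover exactly {2, 4, 6, 10, 12, 14} — 6 values for 6 variables — and 14 appears only in s's list, so s = 14.
p and q between them cover only {4, 12} — a naked pair. Remove those values from e, g, h.
So 10 goes to g.

g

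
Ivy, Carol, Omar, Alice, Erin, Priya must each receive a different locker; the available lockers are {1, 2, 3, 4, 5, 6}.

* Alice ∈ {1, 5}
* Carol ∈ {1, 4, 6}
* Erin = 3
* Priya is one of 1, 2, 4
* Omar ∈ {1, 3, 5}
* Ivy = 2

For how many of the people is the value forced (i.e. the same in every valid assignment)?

Ivy's domain is down to {2}, so Ivy = 2. Strike 2 from Priya.
Erin's domain is down to {3}, so Erin = 3. So Omar can't be 3.
The 4 still-open variables draw from only 4 values {1, 4, 5, 6}, so each is used; only Carol can be 6, hence Carol = 6.
The 3 still-open variables draw from only 3 values {1, 4, 5}, so each is used; only Priya can be 4, hence Priya = 4.
Determined: Ivy=2, Carol=6, Erin=3, Priya=4. The other people each still have more than one consistent value. That makes 4.

4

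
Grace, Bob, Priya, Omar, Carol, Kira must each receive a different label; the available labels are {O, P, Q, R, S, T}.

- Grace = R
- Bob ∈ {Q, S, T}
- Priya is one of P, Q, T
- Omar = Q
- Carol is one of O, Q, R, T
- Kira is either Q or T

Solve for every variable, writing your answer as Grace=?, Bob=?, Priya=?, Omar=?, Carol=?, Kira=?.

Grace=R, Bob=S, Priya=P, Omar=Q, Carol=O, Kira=T

Grace has just one choice, so Grace = R. So Carol can't be R.
That leaves Omar = Q. So Bob, Priya, Carol, Kira can't be Q.
Kira's domain is down to {T}, so Kira = T. Strike T from Bob, Priya, Carol.
Bob has just one choice, so Bob = S.
Priya has just one choice, so Priya = P.
Carol has just one choice, so Carol = O.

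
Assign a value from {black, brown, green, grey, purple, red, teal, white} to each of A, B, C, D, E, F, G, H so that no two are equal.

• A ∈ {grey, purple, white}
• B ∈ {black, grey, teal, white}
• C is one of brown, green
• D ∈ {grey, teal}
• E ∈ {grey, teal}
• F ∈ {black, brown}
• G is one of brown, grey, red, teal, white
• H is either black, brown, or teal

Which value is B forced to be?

The 8 variables draw from only 8 values {black, brown, green, grey, purple, red, teal, white}, so each is used; only C can be green, hence C = green.
The 7 still-open variables draw from only 7 values {black, brown, grey, purple, red, teal, white}, so each is used; only A can be purple, hence A = purple.
The 6 still-open variables together cover exactly {black, brown, grey, red, teal, white} — 6 values for 6 variables — and red appears only in G's list, so G = red.
The 5 still-open variables draw from only 5 values {black, brown, grey, teal, white}, so each is used; only B can be white, hence B = white.

white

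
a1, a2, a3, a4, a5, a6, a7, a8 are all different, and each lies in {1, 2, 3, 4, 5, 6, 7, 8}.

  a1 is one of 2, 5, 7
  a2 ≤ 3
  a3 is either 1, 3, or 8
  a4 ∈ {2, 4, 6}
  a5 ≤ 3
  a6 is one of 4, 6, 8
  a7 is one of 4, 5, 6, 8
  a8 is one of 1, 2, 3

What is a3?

8

The 8 variables together cover exactly {1, 2, 3, 4, 5, 6, 7, 8} — 8 values for 8 variables — and 7 appears only in a1's list, so a1 = 7.
The 7 still-open variables together cover exactly {1, 2, 3, 4, 5, 6, 8} — 7 values for 7 variables — and 5 appears only in a7's list, so a7 = 5.
a2, a5, a8 share exactly the 3 values {1, 2, 3}; by pigeonhole those values go to them, so strike 1, 2, 3 from a3, a4.
So a3 = 8.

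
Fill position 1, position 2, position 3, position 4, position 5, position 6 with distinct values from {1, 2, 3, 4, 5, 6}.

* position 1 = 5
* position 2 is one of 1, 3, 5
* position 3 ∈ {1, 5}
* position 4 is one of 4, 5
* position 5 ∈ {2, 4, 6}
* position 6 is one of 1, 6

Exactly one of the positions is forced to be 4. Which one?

position 4

position 1 has just one choice, so position 1 = 5. Strike 5 from position 2, position 3, position 4.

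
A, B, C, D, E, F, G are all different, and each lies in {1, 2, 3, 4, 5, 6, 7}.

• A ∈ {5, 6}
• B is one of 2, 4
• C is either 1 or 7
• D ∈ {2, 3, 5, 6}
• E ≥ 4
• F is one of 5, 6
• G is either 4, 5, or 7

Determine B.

2

The 7 variables together cover exactly {1, 2, 3, 4, 5, 6, 7} — 7 values for 7 variables — and 1 appears only in C's list, so C = 1.
The 6 still-open variables together cover exactly {2, 3, 4, 5, 6, 7} — 6 values for 6 variables — and 3 appears only in D's list, so D = 3.
The 5 still-open variables draw from only 5 values {2, 4, 5, 6, 7}, so each is used; only B can be 2, hence B = 2.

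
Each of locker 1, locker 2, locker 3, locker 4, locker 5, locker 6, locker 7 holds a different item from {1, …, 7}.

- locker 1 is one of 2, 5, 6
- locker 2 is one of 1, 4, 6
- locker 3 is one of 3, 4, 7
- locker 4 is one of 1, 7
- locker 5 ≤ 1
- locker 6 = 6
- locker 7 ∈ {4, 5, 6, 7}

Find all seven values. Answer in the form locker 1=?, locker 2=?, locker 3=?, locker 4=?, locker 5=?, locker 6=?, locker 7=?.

locker 1=2, locker 2=4, locker 3=3, locker 4=7, locker 5=1, locker 6=6, locker 7=5

locker 5's domain is down to {1}, so locker 5 = 1. Eliminate 1 elsewhere: locker 2, locker 4.
locker 6 has just one choice, so locker 6 = 6. So locker 1, locker 2, locker 7 can't be 6.
locker 2's domain is down to {4}, so locker 2 = 4. Eliminate 4 elsewhere: locker 3, locker 7.
locker 4's domain is down to {7}, so locker 4 = 7. So locker 3, locker 7 can't be 7.
locker 7 has just one choice, so locker 7 = 5. Remove 5 from locker 1.
locker 1 must be 2 (only option left).
locker 3's domain is down to {3}, so locker 3 = 3.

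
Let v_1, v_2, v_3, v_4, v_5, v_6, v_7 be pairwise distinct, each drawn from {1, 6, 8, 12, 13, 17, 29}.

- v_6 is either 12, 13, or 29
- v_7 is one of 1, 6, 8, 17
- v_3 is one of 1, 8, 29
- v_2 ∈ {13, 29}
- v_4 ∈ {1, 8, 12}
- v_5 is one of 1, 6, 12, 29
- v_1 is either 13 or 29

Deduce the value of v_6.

The 7 variables draw from only 7 values {1, 6, 8, 12, 13, 17, 29}, so each is used; only v_7 can be 17, hence v_7 = 17.
Among the 6 still-open variables, 6 fits only v_5 (and all 6 values in {1, 6, 8, 12, 13, 29} must be used), so v_5 = 6.
v_1 and v_2 share exactly the 2 values {13, 29}; by pigeonhole those values go to them, so strike 13, 29 from v_3, v_6.
So v_6 = 12.

12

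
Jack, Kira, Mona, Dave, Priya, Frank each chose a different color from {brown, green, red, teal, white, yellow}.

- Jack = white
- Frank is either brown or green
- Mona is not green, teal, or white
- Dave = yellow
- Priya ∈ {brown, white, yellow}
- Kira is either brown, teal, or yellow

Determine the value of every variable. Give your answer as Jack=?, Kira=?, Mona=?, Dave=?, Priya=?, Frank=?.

Jack=white, Kira=teal, Mona=red, Dave=yellow, Priya=brown, Frank=green

Jack's domain is down to {white}, so Jack = white. Remove white from Priya.
Dave must be yellow (only option left). Remove yellow from Kira, Mona, Priya.
Priya has just one choice, so Priya = brown. Strike brown from Kira, Mona, Frank.
Frank must be green (only option left).
That leaves Kira = teal.
Mona's domain is down to {red}, so Mona = red.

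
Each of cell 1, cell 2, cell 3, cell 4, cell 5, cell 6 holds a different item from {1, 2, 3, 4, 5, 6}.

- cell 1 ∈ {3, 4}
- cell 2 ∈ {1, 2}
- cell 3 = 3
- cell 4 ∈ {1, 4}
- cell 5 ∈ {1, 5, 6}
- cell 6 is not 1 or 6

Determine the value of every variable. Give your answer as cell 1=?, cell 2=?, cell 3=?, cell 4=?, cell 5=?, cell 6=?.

cell 1=4, cell 2=2, cell 3=3, cell 4=1, cell 5=6, cell 6=5

cell 3 must be 3 (only option left). Remove 3 from cell 1, cell 6.
cell 1 has just one choice, so cell 1 = 4. So cell 4, cell 6 can't be 4.
cell 4 must be 1 (only option left). So cell 2, cell 5 can't be 1.
That leaves cell 2 = 2. Eliminate 2 elsewhere: cell 6.
cell 6 has just one choice, so cell 6 = 5. So cell 5 can't be 5.
cell 5 must be 6 (only option left).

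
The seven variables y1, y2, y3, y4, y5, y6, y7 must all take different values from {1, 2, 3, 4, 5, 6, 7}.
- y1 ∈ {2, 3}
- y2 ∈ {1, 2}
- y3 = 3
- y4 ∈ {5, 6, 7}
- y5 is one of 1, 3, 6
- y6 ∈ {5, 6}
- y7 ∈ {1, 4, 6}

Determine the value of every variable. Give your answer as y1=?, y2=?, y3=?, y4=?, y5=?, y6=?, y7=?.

y1=2, y2=1, y3=3, y4=7, y5=6, y6=5, y7=4

y3 has just one choice, so y3 = 3. Strike 3 from y1, y5.
y1 must be 2 (only option left). Remove 2 from y2.
That leaves y2 = 1. Strike 1 from y5, y7.
That leaves y5 = 6. Eliminate 6 elsewhere: y4, y6, y7.
y6 has just one choice, so y6 = 5. Remove 5 from y4.
y7 must be 4 (only option left).
y4's domain is down to {7}, so y4 = 7.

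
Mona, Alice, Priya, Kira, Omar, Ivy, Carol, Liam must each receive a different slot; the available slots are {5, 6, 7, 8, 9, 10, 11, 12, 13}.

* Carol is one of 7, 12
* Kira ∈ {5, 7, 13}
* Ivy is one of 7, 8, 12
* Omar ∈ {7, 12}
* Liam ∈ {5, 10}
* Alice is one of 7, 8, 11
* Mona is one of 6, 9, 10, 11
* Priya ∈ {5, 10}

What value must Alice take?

11

Priya and Liam share exactly the 2 values {5, 10}; by pigeonhole those values go to them, so strike 5, 10 from Mona, Kira.
The 2 variables Omar and Carol are confined to {7, 12}, which locks those values in; drop them from Alice, Kira, Ivy.
Kira's domain is down to {13}, so Kira = 13.
Ivy has just one choice, so Ivy = 8. Remove 8 from Alice.
So Alice = 11.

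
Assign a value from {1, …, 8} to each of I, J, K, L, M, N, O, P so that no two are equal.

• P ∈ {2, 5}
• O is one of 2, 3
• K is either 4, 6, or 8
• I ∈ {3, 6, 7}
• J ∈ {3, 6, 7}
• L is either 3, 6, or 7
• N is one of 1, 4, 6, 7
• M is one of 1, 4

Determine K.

Among the 8 variables, 5 fits only P (and all 8 values in {1, 2, 3, 4, 5, 6, 7, 8} must be used), so P = 5.
Among the 7 still-open variables, 2 fits only O (and all 7 values in {1, 2, 3, 4, 6, 7, 8} must be used), so O = 2.
The 6 still-open variables together cover exactly {1, 3, 4, 6, 7, 8} — 6 values for 6 variables — and 8 appears only in K's list, so K = 8.

8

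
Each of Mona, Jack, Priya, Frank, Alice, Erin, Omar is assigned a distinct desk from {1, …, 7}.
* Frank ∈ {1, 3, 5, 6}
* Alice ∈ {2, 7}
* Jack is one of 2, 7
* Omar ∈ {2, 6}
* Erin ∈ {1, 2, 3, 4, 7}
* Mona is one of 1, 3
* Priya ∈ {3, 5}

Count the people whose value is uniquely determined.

The 7 variables draw from only 7 values {1, 2, 3, 4, 5, 6, 7}, so each is used; only Erin can be 4, hence Erin = 4.
The 2 variables Jack and Alice are confined to {2, 7}, which locks those values in; drop them from Omar.
Omar must be 6 (only option left). Strike 6 from Frank.
Determined: Erin=4, Omar=6. The other people each still have more than one consistent value. That makes 2.

2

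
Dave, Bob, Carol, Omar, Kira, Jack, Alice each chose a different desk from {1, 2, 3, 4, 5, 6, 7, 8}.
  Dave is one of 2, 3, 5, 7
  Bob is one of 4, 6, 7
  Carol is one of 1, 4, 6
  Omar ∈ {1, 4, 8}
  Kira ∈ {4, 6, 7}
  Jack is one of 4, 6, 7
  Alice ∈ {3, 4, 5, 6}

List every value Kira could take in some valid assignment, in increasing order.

4, 6, 7

Bob, Kira, Jack between them cover only {4, 6, 7} — a naked triple. Remove those values from Dave, Carol, Omar, Alice.
That leaves Carol = 1. Remove 1 from Omar.
Omar has just one choice, so Omar = 8.
No further eliminations apply; Kira can still be any of 4, 6, 7.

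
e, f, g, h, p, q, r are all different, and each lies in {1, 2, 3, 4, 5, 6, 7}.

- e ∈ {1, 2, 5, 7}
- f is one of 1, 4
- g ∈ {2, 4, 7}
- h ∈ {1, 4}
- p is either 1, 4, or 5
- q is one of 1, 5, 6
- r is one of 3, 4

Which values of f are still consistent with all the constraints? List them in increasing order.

The 7 variables draw from only 7 values {1, 2, 3, 4, 5, 6, 7}, so each is used; only r can be 3, hence r = 3.
Among the 6 still-open variables, 6 fits only q (and all 6 values in {1, 2, 4, 5, 6, 7} must be used), so q = 6.
The 2 variables f and h are confined to {1, 4}, which locks those values in; drop them from e, g, p.
p has just one choice, so p = 5. So e can't be 5.
No further eliminations apply; f can still be any of 1, 4.

1, 4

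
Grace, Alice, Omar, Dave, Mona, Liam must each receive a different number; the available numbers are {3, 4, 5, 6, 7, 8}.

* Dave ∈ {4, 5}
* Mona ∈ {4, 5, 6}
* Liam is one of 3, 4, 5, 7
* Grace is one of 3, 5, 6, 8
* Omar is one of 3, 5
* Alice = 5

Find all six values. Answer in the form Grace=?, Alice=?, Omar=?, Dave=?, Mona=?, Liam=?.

Grace=8, Alice=5, Omar=3, Dave=4, Mona=6, Liam=7

Alice has just one choice, so Alice = 5. Strike 5 from Grace, Omar, Dave, Mona, Liam.
That leaves Omar = 3. Remove 3 from Grace, Liam.
That leaves Dave = 4. Eliminate 4 elsewhere: Mona, Liam.
That leaves Mona = 6. Strike 6 from Grace.
Liam has just one choice, so Liam = 7.
Grace must be 8 (only option left).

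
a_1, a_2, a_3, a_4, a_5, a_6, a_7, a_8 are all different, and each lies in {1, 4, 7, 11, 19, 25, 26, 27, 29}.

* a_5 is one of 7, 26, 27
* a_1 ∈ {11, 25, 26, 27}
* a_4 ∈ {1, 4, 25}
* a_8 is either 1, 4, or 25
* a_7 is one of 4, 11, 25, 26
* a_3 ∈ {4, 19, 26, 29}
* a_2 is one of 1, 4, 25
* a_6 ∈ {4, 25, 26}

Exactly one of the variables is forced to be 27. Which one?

a_1

The 3 variables a_2, a_4, a_8 are confined to {1, 4, 25}, which locks those values in; drop them from a_1, a_3, a_6, a_7.
a_6 has just one choice, so a_6 = 26. Strike 26 from a_1, a_3, a_5, a_7.
a_7's domain is down to {11}, so a_7 = 11. Eliminate 11 elsewhere: a_1.
So 27 goes to a_1.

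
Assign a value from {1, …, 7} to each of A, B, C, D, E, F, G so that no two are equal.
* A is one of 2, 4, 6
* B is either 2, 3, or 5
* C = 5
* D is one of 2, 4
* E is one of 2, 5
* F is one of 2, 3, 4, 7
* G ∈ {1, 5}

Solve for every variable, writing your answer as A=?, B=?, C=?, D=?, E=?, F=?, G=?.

C's domain is down to {5}, so C = 5. Eliminate 5 elsewhere: B, E, G.
E's domain is down to {2}, so E = 2. So A, B, D, F can't be 2.
G's domain is down to {1}, so G = 1.
That leaves B = 3. So F can't be 3.
D must be 4 (only option left). Eliminate 4 elsewhere: A, F.
F's domain is down to {7}, so F = 7.
That leaves A = 6.

A=6, B=3, C=5, D=4, E=2, F=7, G=1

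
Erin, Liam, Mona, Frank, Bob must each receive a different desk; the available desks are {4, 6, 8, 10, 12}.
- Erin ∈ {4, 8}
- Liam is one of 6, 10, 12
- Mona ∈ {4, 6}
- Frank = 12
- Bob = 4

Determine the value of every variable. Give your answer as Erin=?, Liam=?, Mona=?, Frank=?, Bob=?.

Erin=8, Liam=10, Mona=6, Frank=12, Bob=4

Frank must be 12 (only option left). Strike 12 from Liam.
Bob must be 4 (only option left). Strike 4 from Erin, Mona.
That leaves Erin = 8.
Mona must be 6 (only option left). Strike 6 from Liam.
Liam must be 10 (only option left).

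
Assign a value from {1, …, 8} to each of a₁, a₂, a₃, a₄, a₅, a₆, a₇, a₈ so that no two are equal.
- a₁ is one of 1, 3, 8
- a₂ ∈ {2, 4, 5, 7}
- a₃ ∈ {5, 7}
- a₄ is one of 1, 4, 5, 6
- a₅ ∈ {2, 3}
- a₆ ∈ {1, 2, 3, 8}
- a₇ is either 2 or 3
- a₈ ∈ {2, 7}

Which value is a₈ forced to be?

7

Among the 8 variables, 6 fits only a₄ (and all 8 values in {1, 2, 3, 4, 5, 6, 7, 8} must be used), so a₄ = 6.
Among the 7 still-open variables, 4 fits only a₂ (and all 7 values in {1, 2, 3, 4, 5, 7, 8} must be used), so a₂ = 4.
The 6 still-open variables together cover exactly {1, 2, 3, 5, 7, 8} — 6 values for 6 variables — and 5 appears only in a₃'s list, so a₃ = 5.
The 5 still-open variables together cover exactly {1, 2, 3, 7, 8} — 5 values for 5 variables — and 7 appears only in a₈'s list, so a₈ = 7.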